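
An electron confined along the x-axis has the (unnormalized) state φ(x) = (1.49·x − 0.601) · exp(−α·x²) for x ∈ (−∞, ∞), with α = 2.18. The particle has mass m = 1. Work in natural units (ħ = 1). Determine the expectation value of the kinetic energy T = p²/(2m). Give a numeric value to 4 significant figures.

T = −(ħ²/2m) d²/dx², so ⟨T⟩ = −(ħ²/2m) ∫ φ*·φ'' dx / ∫|φ|² dx; with m = 1.
Expand each integrand as polynomial × e^(−2αx²) and use ∫x^(2j)·e^(−2αx²) dx = (2j−1)!!/(4α)^j · √(π/(2α)), odd powers → 0; here √(π/(2α)) = 0.84885. Differentiate with the product rule, d/dx e^(−αx²) = −2αx·e^(−αx²).
State is unnormalized: ∫|φ|² dx = 0.52272, and ∫φ*·(−ħ²/2m · φ'') dx = 1.0409, so ⟨T⟩ = 1.0409 / 0.52272.
⟨T⟩ = 1.9913.

1.991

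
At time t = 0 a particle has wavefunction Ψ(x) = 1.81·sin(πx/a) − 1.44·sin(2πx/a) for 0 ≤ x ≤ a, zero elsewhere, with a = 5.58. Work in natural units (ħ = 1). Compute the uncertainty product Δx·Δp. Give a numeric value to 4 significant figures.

Δx = √(⟨x²⟩−⟨x⟩²), Δp = √(⟨p²⟩−⟨p⟩²).
On 0 ≤ x ≤ a (j ≠ l): ∫sin²(jπx/a) dx = a/2, ∫sin(jπx/a)·sin(lπx/a) dx = 0; diagonal moments ∫x·sin²(jπx/a) dx = a²/4, ∫x²·sin²(jπx/a) dx = a³·(1/6 − 1/(4j²π²)); cross terms ∫x·sin(jπx/a)·sin(lπx/a) dx = 0 for j + l even and −4jla²/(π²(j² − l²)²) for j + l odd, ∫x²·sin(jπx/a)·sin(lπx/a) dx = (−1)^(j+l)·4jla³/(π²(j² − l²)²); higher powers the same way via product-to-sum and parts. d²/dx² sin(jπx/a) = −(jπ/a)²·sin(jπx/a); on 0 ≤ x ≤ a, ∫sin²(jπx/a) dx = a/2 and ∫sin(jπx/a)·sin(lπx/a) dx = 0 for j ≠ l, so only diagonal terms survive in ∫|Ψ|² and ∫Ψ·Ψ″; ∫Ψ·Ψ′ dx = [Ψ²/2] between the walls = 0.
Normalization: ∫|Ψ|² dx = 14.926.
⟨x⟩ = 3.7694, ⟨x²⟩ = 14.725 ⇒ Δx = 0.71880.
⟨p⟩ = 0.0000, ⟨p²⟩ = 0.68557 ⇒ Δp = 0.82799.
Δx·Δp = 0.59516.

0.5952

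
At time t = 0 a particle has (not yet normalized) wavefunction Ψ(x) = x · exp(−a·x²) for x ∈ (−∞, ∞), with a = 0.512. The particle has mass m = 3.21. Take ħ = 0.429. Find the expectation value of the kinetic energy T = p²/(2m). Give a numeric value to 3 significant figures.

T = −(ħ²/2m) d²/dx², so ⟨T⟩ = −(ħ²/2m) ∫ Ψ*·Ψ'' dx / ∫|Ψ|² dx; with m = 3.21.
Expand each integrand as polynomial × e^(−2ax²) and use ∫x^(2j)·e^(−2ax²) dx = (2j−1)!!/(4a)^j · √(π/(2a)), odd powers → 0; here √(π/(2a)) = 1.7516. Differentiate with the product rule, d/dx e^(−ax²) = −2ax·e^(−ax²).
State is unnormalized: ∫|Ψ|² dx = 0.85525, and ∫Ψ*·(−ħ²/2m · Ψ'') dx = 0.037659, so ⟨T⟩ = 0.037659 / 0.85525.
⟨T⟩ = 0.044032.

0.0440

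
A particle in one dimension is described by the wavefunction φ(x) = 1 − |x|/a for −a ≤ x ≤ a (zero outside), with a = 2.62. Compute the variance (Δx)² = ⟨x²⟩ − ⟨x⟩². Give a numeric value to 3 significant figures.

Compute ⟨x⟩ and ⟨x²⟩ separately, then (Δx)² = ⟨x²⟩ − ⟨x⟩².
φ is even, so ∫ over [−a, a] = 2∫₀ᵃ with φ = 1 − x/a there: ∫₀ᵃ (1 − x/a)² dx = a/3, ∫₀ᵃ x²(1 − x/a)² dx = a³/30, ∫₀ᵃ x⁴(1 − x/a)² dx = a⁵/105.
Normalization: ∫|φ|² dx = 1.7467.
⟨x⟩ = 0.0000 and ⟨x²⟩ = 0.68644.
(Δx)² = 0.68644 − (0.0000)² = 0.68644.

0.686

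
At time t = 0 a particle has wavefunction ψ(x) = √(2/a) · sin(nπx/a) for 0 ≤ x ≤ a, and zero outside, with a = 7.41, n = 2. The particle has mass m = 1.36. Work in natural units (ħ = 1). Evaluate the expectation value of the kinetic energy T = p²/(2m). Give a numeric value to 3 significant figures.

0.264

T = −(ħ²/2m) d²/dx², so ⟨T⟩ = −(ħ²/2m) ∫ ψ*·ψ'' dx; with m = 1.36.
d/dx sin(nπx/a) = (nπ/a)·cos(nπx/a) and d²/dx² sin(nπx/a) = −(nπ/a)²·sin(nπx/a); on 0 ≤ x ≤ a, ∫sin²(nπx/a) dx = a/2 and ∫sin(nπx/a)·cos(nπx/a) dx = 0.
⟨T⟩ = 0.26433.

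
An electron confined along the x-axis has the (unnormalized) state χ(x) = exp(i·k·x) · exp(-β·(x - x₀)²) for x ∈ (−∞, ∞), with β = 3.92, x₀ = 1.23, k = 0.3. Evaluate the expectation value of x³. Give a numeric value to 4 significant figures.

2.096

⟨x³⟩ = ∫ x³·|χ|² dx / ∫|χ|² dx (integrals over the domain).
Gaussian moments (u = x − x₀): ∫u^(2j)·e^(−2βu²) du = (2j−1)!!/(4β)^j · √(π/(2β)), odd powers integrate to 0; here √(π/(2β)) = 0.63302.
State is unnormalized: ∫|χ|² dx = 0.63302, and ∫χ*·x³·χ dx = 1.3269, so ⟨x³⟩ = 1.3269 / 0.63302.
⟨x³⟩ = 2.0962.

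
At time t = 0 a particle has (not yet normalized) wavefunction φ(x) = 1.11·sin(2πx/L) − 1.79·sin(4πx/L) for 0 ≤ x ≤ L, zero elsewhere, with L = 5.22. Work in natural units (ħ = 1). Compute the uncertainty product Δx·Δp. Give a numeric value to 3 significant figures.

2.16

Δx = √(⟨x²⟩−⟨x⟩²), Δp = √(⟨p²⟩−⟨p⟩²).
On 0 ≤ x ≤ L (j ≠ l): ∫sin²(jπx/L) dx = L/2, ∫sin(jπx/L)·sin(lπx/L) dx = 0; diagonal moments ∫x·sin²(jπx/L) dx = L²/4, ∫x²·sin²(jπx/L) dx = L³·(1/6 − 1/(4j²π²)); cross terms ∫x·sin(jπx/L)·sin(lπx/L) dx = 0 for j + l even and −4jlL²/(π²(j² − l²)²) for j + l odd, ∫x²·sin(jπx/L)·sin(lπx/L) dx = (−1)^(j+l)·4jlL³/(π²(j² − l²)²); higher powers the same way via product-to-sum and parts. d²/dx² sin(jπx/L) = −(jπ/L)²·sin(jπx/L); on 0 ≤ x ≤ L, ∫sin²(jπx/L) dx = L/2 and ∫sin(jπx/L)·sin(lπx/L) dx = 0 for j ≠ l, so only diagonal terms survive in ∫|φ|² and ∫φ·φ″; ∫φ·φ′ dx = [φ²/2] between the walls = 0.
Normalization: ∫|φ|² dx = 11.578.
⟨x⟩ = 2.6100, ⟨x²⟩ = 7.8255 ⇒ Δx = 1.0067.
⟨p⟩ = 0.0000, ⟨p²⟩ = 4.5881 ⇒ Δp = 2.1420.
Δx·Δp = 2.1563.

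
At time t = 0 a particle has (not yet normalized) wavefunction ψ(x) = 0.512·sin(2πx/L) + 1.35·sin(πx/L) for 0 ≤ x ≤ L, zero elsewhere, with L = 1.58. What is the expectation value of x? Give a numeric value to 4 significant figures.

⟨x⟩ = ∫ x·|ψ|² dx / ∫|ψ|² dx (integrals over the domain).
On 0 ≤ x ≤ L (j ≠ l): ∫sin²(jπx/L) dx = L/2, ∫sin(jπx/L)·sin(lπx/L) dx = 0; diagonal moments ∫x·sin²(jπx/L) dx = L²/4, ∫x²·sin²(jπx/L) dx = L³·(1/6 − 1/(4j²π²)); cross terms ∫x·sin(jπx/L)·sin(lπx/L) dx = 0 for j + l even and −4jlL²/(π²(j² − l²)²) for j + l odd, ∫x²·sin(jπx/L)·sin(lπx/L) dx = (−1)^(j+l)·4jlL³/(π²(j² − l²)²); higher powers the same way via product-to-sum and parts.
State is unnormalized: ∫|ψ|² dx = 1.6469, and ∫ψ*·x·ψ dx = 0.99022, so ⟨x⟩ = 0.99022 / 1.6469.
⟨x⟩ = 0.60127.

0.6013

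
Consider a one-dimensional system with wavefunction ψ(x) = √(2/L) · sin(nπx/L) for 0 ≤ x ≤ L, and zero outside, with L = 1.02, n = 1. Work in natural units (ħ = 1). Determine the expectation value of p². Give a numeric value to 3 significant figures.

p² ψ = −ħ² d²ψ/dx²; ⟨p²⟩ = −ħ² ∫ ψ*·ψ'' dx.
d/dx sin(nπx/L) = (nπ/L)·cos(nπx/L) and d²/dx² sin(nπx/L) = −(nπ/L)²·sin(nπx/L); on 0 ≤ x ≤ L, ∫sin²(nπx/L) dx = L/2 and ∫sin(nπx/L)·cos(nπx/L) dx = 0.
⟨p²⟩ = 9.4864.

9.49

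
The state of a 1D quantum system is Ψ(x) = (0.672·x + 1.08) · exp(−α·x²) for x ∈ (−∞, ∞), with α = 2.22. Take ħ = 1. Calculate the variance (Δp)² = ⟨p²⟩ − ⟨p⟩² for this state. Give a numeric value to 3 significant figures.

Compute ⟨p⟩ and ⟨p²⟩ separately; (Δp)² = ⟨p²⟩ − ⟨p⟩².
Expand each integrand as polynomial × e^(−2αx²) and use ∫x^(2j)·e^(−2αx²) dx = (2j−1)!!/(4α)^j · √(π/(2α)), odd powers → 0; here √(π/(2α)) = 0.84117. Differentiate with the product rule, d/dx e^(−αx²) = −2αx·e^(−αx²).
Normalization: ∫|Ψ|² dx = 1.0239.
⟨p⟩ = 0.0000 and ⟨p²⟩ = 2.4055.
(Δp)² = 2.4055 − (0.0000)² = 2.4055.

2.41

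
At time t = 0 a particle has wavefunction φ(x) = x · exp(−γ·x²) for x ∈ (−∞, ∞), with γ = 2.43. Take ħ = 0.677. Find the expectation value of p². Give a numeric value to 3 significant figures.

p² φ = −ħ² d²φ/dx²; ⟨p²⟩ = −ħ² ∫ φ*·φ'' dx / ∫|φ|² dx.
Expand each integrand as polynomial × e^(−2γx²) and use ∫x^(2j)·e^(−2γx²) dx = (2j−1)!!/(4γ)^j · √(π/(2γ)), odd powers → 0; here √(π/(2γ)) = 0.80400. Differentiate with the product rule, d/dx e^(−γx²) = −2γx·e^(−γx²).
State is unnormalized: ∫|φ|² dx = 0.082716, and ∫φ*·(−ħ² φ'') dx = 0.27637, so ⟨p²⟩ = 0.27637 / 0.082716.
⟨p²⟩ = 3.3412.

3.34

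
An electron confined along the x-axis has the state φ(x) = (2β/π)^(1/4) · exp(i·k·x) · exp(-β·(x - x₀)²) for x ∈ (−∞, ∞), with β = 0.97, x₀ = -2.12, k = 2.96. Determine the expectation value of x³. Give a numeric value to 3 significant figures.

-11.2

⟨x³⟩ = ∫ x³·|φ|² dx (integrals over the domain).
Gaussian moments (u = x − x₀): ∫u^(2j)·e^(−2βu²) du = (2j−1)!!/(4β)^j · √(π/(2β)), odd powers integrate to 0; here √(π/(2β)) = 1.2725.
⟨x³⟩ = -11.167.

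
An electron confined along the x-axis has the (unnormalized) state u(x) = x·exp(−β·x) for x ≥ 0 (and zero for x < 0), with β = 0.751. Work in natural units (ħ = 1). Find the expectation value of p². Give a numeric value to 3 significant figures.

0.564

p² u = −ħ² d²u/dx²; ⟨p²⟩ = −ħ² ∫ u*·u'' dx / ∫|u|² dx.
Differentiate x·exp(−β·x) with the product rule; every integrand then reduces to terms xʲ·e^(−2βx) on [0, ∞), with ∫₀^∞ xʲ·e^(−2βx) dx = j!/(2β)^(j+1).
State is unnormalized: ∫|u|² dx = 0.59023, and ∫u*·(−ħ² u'') dx = 0.33289, so ⟨p²⟩ = 0.33289 / 0.59023.
⟨p²⟩ = 0.56400.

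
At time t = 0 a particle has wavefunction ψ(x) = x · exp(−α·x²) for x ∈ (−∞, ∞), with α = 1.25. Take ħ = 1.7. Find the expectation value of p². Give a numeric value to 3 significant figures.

p² ψ = −ħ² d²ψ/dx²; ⟨p²⟩ = −ħ² ∫ ψ*·ψ'' dx / ∫|ψ|² dx.
Expand each integrand as polynomial × e^(−2αx²) and use ∫x^(2j)·e^(−2αx²) dx = (2j−1)!!/(4α)^j · √(π/(2α)), odd powers → 0; here √(π/(2α)) = 1.1210. Differentiate with the product rule, d/dx e^(−αx²) = −2αx·e^(−αx²).
State is unnormalized: ∫|ψ|² dx = 0.22420, and ∫ψ*·(−ħ² ψ'') dx = 2.4298, so ⟨p²⟩ = 2.4298 / 0.22420.
⟨p²⟩ = 10.838.

10.8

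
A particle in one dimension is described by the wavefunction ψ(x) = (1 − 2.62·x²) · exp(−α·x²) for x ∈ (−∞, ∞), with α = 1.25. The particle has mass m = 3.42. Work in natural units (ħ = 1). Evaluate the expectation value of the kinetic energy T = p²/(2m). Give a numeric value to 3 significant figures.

T = −(ħ²/2m) d²/dx², so ⟨T⟩ = −(ħ²/2m) ∫ ψ*·ψ'' dx / ∫|ψ|² dx; with m = 3.42.
Expand each integrand as polynomial × e^(−2αx²) and use ∫x^(2j)·e^(−2αx²) dx = (2j−1)!!/(4α)^j · √(π/(2α)), odd powers → 0; here √(π/(2α)) = 1.1210. Differentiate with the product rule, d/dx e^(−αx²) = −2αx·e^(−αx²).
State is unnormalized: ∫|ψ|² dx = 0.86959, and ∫ψ*·(−ħ²/2m · ψ'') dx = 0.81330, so ⟨T⟩ = 0.81330 / 0.86959.
⟨T⟩ = 0.93527.

0.935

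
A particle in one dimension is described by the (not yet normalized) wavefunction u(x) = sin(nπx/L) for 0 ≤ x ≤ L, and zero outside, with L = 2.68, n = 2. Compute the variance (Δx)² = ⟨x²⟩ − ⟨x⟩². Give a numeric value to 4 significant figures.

Compute ⟨x⟩ and ⟨x²⟩ separately, then (Δx)² = ⟨x²⟩ − ⟨x⟩².
With sin²θ = (1 − cos2θ)/2 on 0 ≤ x ≤ L: ∫sin²(nπx/L) dx = L/2, ∫x·sin²(nπx/L) dx = L²/4, ∫x²·sin²(nπx/L) dx = L³·(1/6 − 1/(4n²π²)); higher powers xᵏ the same way, integrating xᵏ·cos(2nπx/L) by parts.
Normalization: ∫|u|² dx = 1.3400.
⟨x⟩ = 1.3400 and ⟨x²⟩ = 2.3032.
(Δx)² = 2.3032 − (1.3400)² = 0.50757.

0.5076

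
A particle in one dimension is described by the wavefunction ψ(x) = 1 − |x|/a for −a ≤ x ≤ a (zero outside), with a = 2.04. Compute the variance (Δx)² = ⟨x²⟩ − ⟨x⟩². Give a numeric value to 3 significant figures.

0.416

Compute ⟨x⟩ and ⟨x²⟩ separately, then (Δx)² = ⟨x²⟩ − ⟨x⟩².
ψ is even, so ∫ over [−a, a] = 2∫₀ᵃ with ψ = 1 − x/a there: ∫₀ᵃ (1 − x/a)² dx = a/3, ∫₀ᵃ x²(1 − x/a)² dx = a³/30, ∫₀ᵃ x⁴(1 − x/a)² dx = a⁵/105.
Normalization: ∫|ψ|² dx = 1.3600.
⟨x⟩ = 0.0000 and ⟨x²⟩ = 0.41616.
(Δx)² = 0.41616 − (0.0000)² = 0.41616.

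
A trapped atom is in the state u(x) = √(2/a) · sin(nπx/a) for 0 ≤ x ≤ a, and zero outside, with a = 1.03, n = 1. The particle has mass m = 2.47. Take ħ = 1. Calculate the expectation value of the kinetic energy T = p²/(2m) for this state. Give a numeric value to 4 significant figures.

T = −(ħ²/2m) d²/dx², so ⟨T⟩ = −(ħ²/2m) ∫ u*·u'' dx; with m = 2.47.
d/dx sin(nπx/a) = (nπ/a)·cos(nπx/a) and d²/dx² sin(nπx/a) = −(nπ/a)²·sin(nπx/a); on 0 ≤ x ≤ a, ∫sin²(nπx/a) dx = a/2 and ∫sin(nπx/a)·cos(nπx/a) dx = 0.
⟨T⟩ = 1.8832.

1.883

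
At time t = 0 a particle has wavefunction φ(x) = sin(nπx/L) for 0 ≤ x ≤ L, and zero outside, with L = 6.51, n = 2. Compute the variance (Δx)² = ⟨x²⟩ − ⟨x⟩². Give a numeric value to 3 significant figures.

Compute ⟨x⟩ and ⟨x²⟩ separately, then (Δx)² = ⟨x²⟩ − ⟨x⟩².
With sin²θ = (1 − cos2θ)/2 on 0 ≤ x ≤ L: ∫sin²(nπx/L) dx = L/2, ∫x·sin²(nπx/L) dx = L²/4, ∫x²·sin²(nπx/L) dx = L³·(1/6 − 1/(4n²π²)); higher powers xᵏ the same way, integrating xᵏ·cos(2nπx/L) by parts.
Normalization: ∫|φ|² dx = 3.2550.
⟨x⟩ = 3.2550 and ⟨x²⟩ = 13.590.
(Δx)² = 13.590 − (3.2550)² = 2.9949.

2.99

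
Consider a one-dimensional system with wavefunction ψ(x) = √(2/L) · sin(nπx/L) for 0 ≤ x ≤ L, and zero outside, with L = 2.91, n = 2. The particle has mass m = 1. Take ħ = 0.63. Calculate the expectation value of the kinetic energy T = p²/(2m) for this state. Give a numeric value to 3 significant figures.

T = −(ħ²/2m) d²/dx², so ⟨T⟩ = −(ħ²/2m) ∫ ψ*·ψ'' dx; with m = 1.
d/dx sin(nπx/L) = (nπ/L)·cos(nπx/L) and d²/dx² sin(nπx/L) = −(nπ/L)²·sin(nπx/L); on 0 ≤ x ≤ L, ∫sin²(nπx/L) dx = L/2 and ∫sin(nπx/L)·cos(nπx/L) dx = 0.
⟨T⟩ = 0.92518.

0.925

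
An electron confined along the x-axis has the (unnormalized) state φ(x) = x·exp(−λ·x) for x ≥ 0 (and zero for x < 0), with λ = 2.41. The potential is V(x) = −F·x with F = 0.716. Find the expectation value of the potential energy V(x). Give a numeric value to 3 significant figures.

⟨V⟩ = ∫ V(x)·|φ|² dx / ∫|φ|² dx.
Every integrand reduces to terms xʲ·e^(−2λx) on [0, ∞); use ∫₀^∞ xʲ·e^(−2λx) dx = j!/(2λ)^(j+1).
State is unnormalized: ∫|φ|² dx = 0.017860, and ∫φ*·V(x)·φ dx = -0.0079593, so ⟨V⟩ = -0.0079593 / 0.017860.
⟨V⟩ = -0.44564.

-0.446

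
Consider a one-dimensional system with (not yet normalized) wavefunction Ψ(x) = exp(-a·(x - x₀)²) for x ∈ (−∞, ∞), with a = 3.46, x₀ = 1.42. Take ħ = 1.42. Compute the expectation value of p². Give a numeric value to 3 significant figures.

p² Ψ = −ħ² d²Ψ/dx²; ⟨p²⟩ = −ħ² ∫ Ψ*·Ψ'' dx / ∫|Ψ|² dx.
Gaussian moments (u = x − x₀): ∫u^(2j)·e^(−2au²) du = (2j−1)!!/(4a)^j · √(π/(2a)), odd powers integrate to 0; here √(π/(2a)) = 0.67379. Derivatives: d/dx e^(−au²) = −2au·e^(−au²), d²/dx² e^(−au²) = (4a²u² − 2a)·e^(−au²).
State is unnormalized: ∫|Ψ|² dx = 0.67379, and ∫Ψ*·(−ħ² Ψ'') dx = 4.7008, so ⟨p²⟩ = 4.7008 / 0.67379.
⟨p²⟩ = 6.9767.

6.98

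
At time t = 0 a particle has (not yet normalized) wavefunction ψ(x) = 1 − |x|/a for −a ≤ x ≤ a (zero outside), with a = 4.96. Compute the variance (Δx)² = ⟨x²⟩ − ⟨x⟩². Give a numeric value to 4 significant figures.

Compute ⟨x⟩ and ⟨x²⟩ separately, then (Δx)² = ⟨x²⟩ − ⟨x⟩².
ψ is even, so ∫ over [−a, a] = 2∫₀ᵃ with ψ = 1 − x/a there: ∫₀ᵃ (1 − x/a)² dx = a/3, ∫₀ᵃ x²(1 − x/a)² dx = a³/30, ∫₀ᵃ x⁴(1 − x/a)² dx = a⁵/105.
Normalization: ∫|ψ|² dx = 3.3067.
⟨x⟩ = 0.0000 and ⟨x²⟩ = 2.4602.
(Δx)² = 2.4602 − (0.0000)² = 2.4602.

2.460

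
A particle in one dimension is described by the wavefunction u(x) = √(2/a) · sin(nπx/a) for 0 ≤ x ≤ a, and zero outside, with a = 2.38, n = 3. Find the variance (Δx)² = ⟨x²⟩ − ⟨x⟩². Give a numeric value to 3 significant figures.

Compute ⟨x⟩ and ⟨x²⟩ separately, then (Δx)² = ⟨x²⟩ − ⟨x⟩².
With sin²θ = (1 − cos2θ)/2 on 0 ≤ x ≤ a: ∫sin²(nπx/a) dx = a/2, ∫x·sin²(nπx/a) dx = a²/4, ∫x²·sin²(nπx/a) dx = a³·(1/6 − 1/(4n²π²)); higher powers xᵏ the same way, integrating xᵏ·cos(2nπx/a) by parts.
⟨x⟩ = 1.1900 and ⟨x²⟩ = 1.8562.
(Δx)² = 1.8562 − (1.1900)² = 0.44015.

0.440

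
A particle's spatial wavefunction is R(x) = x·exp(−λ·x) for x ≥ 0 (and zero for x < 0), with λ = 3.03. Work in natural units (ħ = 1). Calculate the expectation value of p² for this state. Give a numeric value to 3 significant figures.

9.18

p² R = −ħ² d²R/dx²; ⟨p²⟩ = −ħ² ∫ R*·R'' dx / ∫|R|² dx.
Differentiate x·exp(−λ·x) with the product rule; every integrand then reduces to terms xʲ·e^(−2λx) on [0, ∞), with ∫₀^∞ xʲ·e^(−2λx) dx = j!/(2λ)^(j+1).
State is unnormalized: ∫|R|² dx = 0.0089869, and ∫R*·(−ħ² R'') dx = 0.082508, so ⟨p²⟩ = 0.082508 / 0.0089869.
⟨p²⟩ = 9.1809.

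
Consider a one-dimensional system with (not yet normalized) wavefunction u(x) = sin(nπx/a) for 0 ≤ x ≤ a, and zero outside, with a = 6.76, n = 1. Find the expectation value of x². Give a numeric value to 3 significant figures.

12.9

⟨x²⟩ = ∫ x²·|u|² dx / ∫|u|² dx (integrals over the domain).
With sin²θ = (1 − cos2θ)/2 on 0 ≤ x ≤ a: ∫sin²(nπx/a) dx = a/2, ∫x·sin²(nπx/a) dx = a²/4, ∫x²·sin²(nπx/a) dx = a³·(1/6 − 1/(4n²π²)); higher powers xᵏ the same way, integrating xᵏ·cos(2nπx/a) by parts.
State is unnormalized: ∫|u|² dx = 3.3800, and ∫u*·x²·u dx = 43.661, so ⟨x²⟩ = 43.661 / 3.3800.
⟨x²⟩ = 12.917.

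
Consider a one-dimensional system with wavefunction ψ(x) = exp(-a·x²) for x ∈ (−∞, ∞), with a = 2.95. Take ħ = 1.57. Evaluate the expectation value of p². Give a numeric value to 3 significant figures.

7.27

p² ψ = −ħ² d²ψ/dx²; ⟨p²⟩ = −ħ² ∫ ψ*·ψ'' dx / ∫|ψ|² dx.
Gaussian moments: ∫x^(2j)·e^(−2ax²) dx = (2j−1)!!/(4a)^j · √(π/(2a)), odd powers integrate to 0; here √(π/(2a)) = 0.72971. Derivatives: d/dx e^(−ax²) = −2ax·e^(−ax²), d²/dx² e^(−ax²) = (4a²x² − 2a)·e^(−ax²).
State is unnormalized: ∫|ψ|² dx = 0.72971, and ∫ψ*·(−ħ² ψ'') dx = 5.3060, so ⟨p²⟩ = 5.3060 / 0.72971.
⟨p²⟩ = 7.2715.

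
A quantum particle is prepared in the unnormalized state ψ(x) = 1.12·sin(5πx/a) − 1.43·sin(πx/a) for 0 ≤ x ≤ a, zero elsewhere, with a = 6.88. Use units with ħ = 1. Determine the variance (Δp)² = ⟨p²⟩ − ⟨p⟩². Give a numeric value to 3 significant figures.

Compute ⟨p⟩ and ⟨p²⟩ separately; (Δp)² = ⟨p²⟩ − ⟨p⟩².
d²/dx² sin(jπx/a) = −(jπ/a)²·sin(jπx/a); on 0 ≤ x ≤ a, ∫sin²(jπx/a) dx = a/2 and ∫sin(jπx/a)·sin(lπx/a) dx = 0 for j ≠ l, so only diagonal terms survive in ∫|ψ|² and ∫ψ·ψ″; ∫ψ·ψ′ dx = [ψ²/2] between the walls = 0.
Normalization: ∫|ψ|² dx = 11.350.
⟨p⟩ = 0.0000 and ⟨p²⟩ = 2.1111.
(Δp)² = 2.1111 − (0.0000)² = 2.1111.

2.11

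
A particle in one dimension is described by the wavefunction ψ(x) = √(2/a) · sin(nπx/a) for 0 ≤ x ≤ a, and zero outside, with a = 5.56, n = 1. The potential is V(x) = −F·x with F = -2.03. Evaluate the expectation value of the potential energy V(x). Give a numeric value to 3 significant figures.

⟨V⟩ = ∫ V(x)·|ψ|² dx.
With sin²θ = (1 − cos2θ)/2 on 0 ≤ x ≤ a: ∫sin²(nπx/a) dx = a/2, ∫x·sin²(nπx/a) dx = a²/4, ∫x²·sin²(nπx/a) dx = a³·(1/6 − 1/(4n²π²)); higher powers xᵏ the same way, integrating xᵏ·cos(2nπx/a) by parts.
⟨V⟩ = 5.6434.

5.64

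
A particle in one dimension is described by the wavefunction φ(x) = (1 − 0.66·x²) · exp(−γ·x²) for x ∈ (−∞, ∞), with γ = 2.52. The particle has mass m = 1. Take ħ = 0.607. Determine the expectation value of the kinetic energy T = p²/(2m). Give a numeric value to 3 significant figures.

0.611

T = −(ħ²/2m) d²/dx², so ⟨T⟩ = −(ħ²/2m) ∫ φ*·φ'' dx / ∫|φ|² dx; with m = 1.
Expand each integrand as polynomial × e^(−2γx²) and use ∫x^(2j)·e^(−2γx²) dx = (2j−1)!!/(4γ)^j · √(π/(2γ)), odd powers → 0; here √(π/(2γ)) = 0.78951. Differentiate with the product rule, d/dx e^(−γx²) = −2γx·e^(−γx²).
State is unnormalized: ∫|φ|² dx = 0.69628, and ∫φ*·(−ħ²/2m · φ'') dx = 0.42553, so ⟨T⟩ = 0.42553 / 0.69628.
⟨T⟩ = 0.61114.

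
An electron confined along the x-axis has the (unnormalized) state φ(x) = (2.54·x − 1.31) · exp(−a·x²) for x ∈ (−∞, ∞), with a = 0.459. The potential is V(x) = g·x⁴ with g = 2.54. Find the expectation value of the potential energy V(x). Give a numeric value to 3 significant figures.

8.34

⟨V⟩ = ∫ V(x)·|φ|² dx / ∫|φ|² dx.
Expand each integrand as polynomial × e^(−2ax²) and use ∫x^(2j)·e^(−2ax²) dx = (2j−1)!!/(4a)^j · √(π/(2a)), odd powers → 0; here √(π/(2a)) = 1.8499.
State is unnormalized: ∫|φ|² dx = 9.6752, and ∫φ*·V(x)·φ dx = 80.649, so ⟨V⟩ = 80.649 / 9.6752.
⟨V⟩ = 8.3357.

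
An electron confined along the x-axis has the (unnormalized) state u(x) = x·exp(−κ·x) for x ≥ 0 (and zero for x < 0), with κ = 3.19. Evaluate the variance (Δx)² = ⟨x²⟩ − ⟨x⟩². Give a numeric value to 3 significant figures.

Compute ⟨x⟩ and ⟨x²⟩ separately, then (Δx)² = ⟨x²⟩ − ⟨x⟩².
Every integrand reduces to terms xʲ·e^(−2κx) on [0, ∞); use ∫₀^∞ xʲ·e^(−2κx) dx = j!/(2κ)^(j+1).
Normalization: ∫|u|² dx = 0.0077014.
⟨x⟩ = 0.47022 and ⟨x²⟩ = 0.29481.
(Δx)² = 0.29481 − (0.47022)² = 0.073702.

0.0737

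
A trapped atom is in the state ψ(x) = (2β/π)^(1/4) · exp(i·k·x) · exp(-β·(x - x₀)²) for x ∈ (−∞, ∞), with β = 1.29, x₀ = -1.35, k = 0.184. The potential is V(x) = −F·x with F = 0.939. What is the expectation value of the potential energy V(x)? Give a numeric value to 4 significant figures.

⟨V⟩ = ∫ V(x)·|ψ|² dx.
Gaussian moments (u = x − x₀): ∫u^(2j)·e^(−2βu²) du = (2j−1)!!/(4β)^j · √(π/(2β)), odd powers integrate to 0; here √(π/(2β)) = 1.1035.
⟨V⟩ = 1.2677.

1.268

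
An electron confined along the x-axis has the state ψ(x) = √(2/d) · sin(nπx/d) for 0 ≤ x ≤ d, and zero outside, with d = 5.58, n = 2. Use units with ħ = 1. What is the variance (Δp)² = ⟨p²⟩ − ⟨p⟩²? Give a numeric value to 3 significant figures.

1.27

Compute ⟨p⟩ and ⟨p²⟩ separately; (Δp)² = ⟨p²⟩ − ⟨p⟩².
d/dx sin(nπx/d) = (nπ/d)·cos(nπx/d) and d²/dx² sin(nπx/d) = −(nπ/d)²·sin(nπx/d); on 0 ≤ x ≤ d, ∫sin²(nπx/d) dx = d/2 and ∫sin(nπx/d)·cos(nπx/d) dx = 0.
⟨p⟩ = 0.0000 and ⟨p²⟩ = 1.2679.
(Δp)² = 1.2679 − (0.0000)² = 1.2679.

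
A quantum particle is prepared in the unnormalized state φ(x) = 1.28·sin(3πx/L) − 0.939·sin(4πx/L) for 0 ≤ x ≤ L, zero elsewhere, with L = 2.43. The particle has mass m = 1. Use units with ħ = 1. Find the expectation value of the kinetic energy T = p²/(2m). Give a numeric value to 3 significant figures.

9.57

T = −(ħ²/2m) d²/dx², so ⟨T⟩ = −(ħ²/2m) ∫ φ*·φ'' dx / ∫|φ|² dx; with m = 1.
d²/dx² sin(jπx/L) = −(jπ/L)²·sin(jπx/L); on 0 ≤ x ≤ L, ∫sin²(jπx/L) dx = L/2 and ∫sin(jπx/L)·sin(lπx/L) dx = 0 for j ≠ l, so only diagonal terms survive in ∫|φ|² and ∫φ·φ″; ∫φ·φ′ dx = [φ²/2] between the walls = 0.
State is unnormalized: ∫|φ|² dx = 3.0619, and ∫φ*·(−ħ²/2m · φ'') dx = 29.297, so ⟨T⟩ = 29.297 / 3.0619.
⟨T⟩ = 9.5682.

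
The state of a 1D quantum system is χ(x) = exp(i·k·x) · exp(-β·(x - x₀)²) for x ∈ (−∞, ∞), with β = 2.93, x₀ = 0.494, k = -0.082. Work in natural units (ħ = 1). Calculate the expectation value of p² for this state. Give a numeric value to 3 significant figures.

2.94

p² χ = −ħ² d²χ/dx²; ⟨p²⟩ = −ħ² ∫ χ*·χ'' dx / ∫|χ|² dx.
Gaussian moments (u = x − x₀): ∫u^(2j)·e^(−2βu²) du = (2j−1)!!/(4β)^j · √(π/(2β)), odd powers integrate to 0; here √(π/(2β)) = 0.73219. Derivatives: χ′ = (ik − 2βu)·χ, χ″ = ((ik − 2βu)² − 2β)·χ; the odd-in-u pieces drop out.
State is unnormalized: ∫|χ|² dx = 0.73219, and ∫χ*·(−ħ² χ'') dx = 2.1503, so ⟨p²⟩ = 2.1503 / 0.73219.
⟨p²⟩ = 2.9367.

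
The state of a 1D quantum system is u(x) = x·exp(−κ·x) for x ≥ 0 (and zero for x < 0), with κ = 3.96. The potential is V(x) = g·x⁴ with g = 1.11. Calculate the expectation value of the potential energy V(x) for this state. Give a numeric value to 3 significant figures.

0.102

⟨V⟩ = ∫ V(x)·|u|² dx / ∫|u|² dx.
Every integrand reduces to terms xʲ·e^(−2κx) on [0, ∞); use ∫₀^∞ xʲ·e^(−2κx) dx = j!/(2κ)^(j+1).
State is unnormalized: ∫|u|² dx = 0.0040258, and ∫u*·V(x)·u dx = 0.00040886, so ⟨V⟩ = 0.00040886 / 0.0040258.
⟨V⟩ = 0.10156.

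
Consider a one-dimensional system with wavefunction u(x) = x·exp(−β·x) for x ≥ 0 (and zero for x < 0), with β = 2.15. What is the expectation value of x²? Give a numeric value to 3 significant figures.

⟨x²⟩ = ∫ x²·|u|² dx / ∫|u|² dx (integrals over the domain).
Every integrand reduces to terms xʲ·e^(−2βx) on [0, ∞); use ∫₀^∞ xʲ·e^(−2βx) dx = j!/(2β)^(j+1).
State is unnormalized: ∫|u|² dx = 0.025155, and ∫u*·x²·u dx = 0.016326, so ⟨x²⟩ = 0.016326 / 0.025155.
⟨x²⟩ = 0.64900.

0.649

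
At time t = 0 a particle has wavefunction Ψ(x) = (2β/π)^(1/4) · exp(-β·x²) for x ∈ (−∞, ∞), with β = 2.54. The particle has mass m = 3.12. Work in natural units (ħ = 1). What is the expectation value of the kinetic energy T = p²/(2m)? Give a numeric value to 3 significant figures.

T = −(ħ²/2m) d²/dx², so ⟨T⟩ = −(ħ²/2m) ∫ Ψ*·Ψ'' dx; with m = 3.12.
Gaussian moments: ∫x^(2j)·e^(−2βx²) dx = (2j−1)!!/(4β)^j · √(π/(2β)), odd powers integrate to 0; here √(π/(2β)) = 0.78640. Derivatives: d/dx e^(−βx²) = −2βx·e^(−βx²), d²/dx² e^(−βx²) = (4β²x² − 2β)·e^(−βx²).
⟨T⟩ = 0.40705.

0.407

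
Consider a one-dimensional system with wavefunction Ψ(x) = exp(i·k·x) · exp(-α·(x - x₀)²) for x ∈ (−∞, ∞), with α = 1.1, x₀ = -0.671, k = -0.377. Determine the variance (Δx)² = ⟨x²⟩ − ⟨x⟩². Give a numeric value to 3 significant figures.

0.227

Compute ⟨x⟩ and ⟨x²⟩ separately, then (Δx)² = ⟨x²⟩ − ⟨x⟩².
Gaussian moments (u = x − x₀): ∫u^(2j)·e^(−2αu²) du = (2j−1)!!/(4α)^j · √(π/(2α)), odd powers integrate to 0; here √(π/(2α)) = 1.1950.
Normalization: ∫|Ψ|² dx = 1.1950.
⟨x⟩ = -0.67100 and ⟨x²⟩ = 0.67751.
(Δx)² = 0.67751 − (-0.67100)² = 0.22727.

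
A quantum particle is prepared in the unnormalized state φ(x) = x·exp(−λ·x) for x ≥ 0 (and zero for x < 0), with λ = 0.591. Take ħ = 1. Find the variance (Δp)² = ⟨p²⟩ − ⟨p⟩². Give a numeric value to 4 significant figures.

0.3493

Compute ⟨p⟩ and ⟨p²⟩ separately; (Δp)² = ⟨p²⟩ − ⟨p⟩².
Differentiate x·exp(−λ·x) with the product rule; every integrand then reduces to terms xʲ·e^(−2λx) on [0, ∞), with ∫₀^∞ xʲ·e^(−2λx) dx = j!/(2λ)^(j+1).
Normalization: ∫|φ|² dx = 1.2111.
⟨p⟩ = 0.0000 and ⟨p²⟩ = 0.34928.
(Δp)² = 0.34928 − (0.0000)² = 0.34928.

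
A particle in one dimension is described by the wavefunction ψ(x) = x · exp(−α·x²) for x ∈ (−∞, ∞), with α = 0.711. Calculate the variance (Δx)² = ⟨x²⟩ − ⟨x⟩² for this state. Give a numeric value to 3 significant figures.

Compute ⟨x⟩ and ⟨x²⟩ separately, then (Δx)² = ⟨x²⟩ − ⟨x⟩².
Expand each integrand as polynomial × e^(−2αx²) and use ∫x^(2j)·e^(−2αx²) dx = (2j−1)!!/(4α)^j · √(π/(2α)), odd powers → 0; here √(π/(2α)) = 1.4864.
Normalization: ∫|ψ|² dx = 0.52263.
⟨x⟩ = 0.0000 and ⟨x²⟩ = 1.0549.
(Δx)² = 1.0549 − (0.0000)² = 1.0549.

1.05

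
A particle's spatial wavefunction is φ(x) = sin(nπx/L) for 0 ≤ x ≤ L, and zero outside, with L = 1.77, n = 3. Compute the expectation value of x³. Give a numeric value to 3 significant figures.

⟨x³⟩ = ∫ x³·|φ|² dx / ∫|φ|² dx (integrals over the domain).
With sin²θ = (1 − cos2θ)/2 on 0 ≤ x ≤ L: ∫sin²(nπx/L) dx = L/2, ∫x·sin²(nπx/L) dx = L²/4, ∫x²·sin²(nπx/L) dx = L³·(1/6 − 1/(4n²π²)); higher powers xᵏ the same way, integrating xᵏ·cos(2nπx/L) by parts.
State is unnormalized: ∫|φ|² dx = 0.88500, and ∫φ*·x³·φ dx = 1.1854, so ⟨x³⟩ = 1.1854 / 0.88500.
⟨x³⟩ = 1.3395.

1.34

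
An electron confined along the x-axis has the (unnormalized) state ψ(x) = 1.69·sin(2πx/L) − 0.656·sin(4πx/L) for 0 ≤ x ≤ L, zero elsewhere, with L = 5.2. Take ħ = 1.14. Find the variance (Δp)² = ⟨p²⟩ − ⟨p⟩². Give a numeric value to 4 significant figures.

2.643

Compute ⟨p⟩ and ⟨p²⟩ separately; (Δp)² = ⟨p²⟩ − ⟨p⟩².
d²/dx² sin(jπx/L) = −(jπ/L)²·sin(jπx/L); on 0 ≤ x ≤ L, ∫sin²(jπx/L) dx = L/2 and ∫sin(jπx/L)·sin(lπx/L) dx = 0 for j ≠ l, so only diagonal terms survive in ∫|ψ|² and ∫ψ·ψ″; ∫ψ·ψ′ dx = [ψ²/2] between the walls = 0.
Normalization: ∫|ψ|² dx = 8.5447.
⟨p⟩ = 0.0000 and ⟨p²⟩ = 2.6428.
(Δp)² = 2.6428 − (0.0000)² = 2.6428.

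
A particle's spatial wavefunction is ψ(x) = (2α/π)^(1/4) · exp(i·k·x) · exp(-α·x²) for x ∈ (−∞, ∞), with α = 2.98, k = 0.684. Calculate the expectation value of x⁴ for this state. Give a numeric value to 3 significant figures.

⟨x⁴⟩ = ∫ x⁴·|ψ|² dx (integrals over the domain).
Gaussian moments: ∫x^(2j)·e^(−2αx²) dx = (2j−1)!!/(4α)^j · √(π/(2α)), odd powers integrate to 0; here √(π/(2α)) = 0.72603.
⟨x⁴⟩ = 0.021114.

0.0211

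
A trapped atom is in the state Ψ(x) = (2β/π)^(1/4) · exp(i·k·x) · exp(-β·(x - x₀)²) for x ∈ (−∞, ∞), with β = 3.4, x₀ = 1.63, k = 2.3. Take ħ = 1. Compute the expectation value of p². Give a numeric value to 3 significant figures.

p² Ψ = −ħ² d²Ψ/dx²; ⟨p²⟩ = −ħ² ∫ Ψ*·Ψ'' dx.
Gaussian moments (u = x − x₀): ∫u^(2j)·e^(−2βu²) du = (2j−1)!!/(4β)^j · √(π/(2β)), odd powers integrate to 0; here √(π/(2β)) = 0.67971. Derivatives: Ψ′ = (ik − 2βu)·Ψ, Ψ″ = ((ik − 2βu)² − 2β)·Ψ; the odd-in-u pieces drop out.
⟨p²⟩ = 8.6900.

8.69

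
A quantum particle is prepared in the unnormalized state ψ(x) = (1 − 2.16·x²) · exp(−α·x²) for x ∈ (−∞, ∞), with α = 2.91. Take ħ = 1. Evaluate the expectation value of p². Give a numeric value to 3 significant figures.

p² ψ = −ħ² d²ψ/dx²; ⟨p²⟩ = −ħ² ∫ ψ*·ψ'' dx / ∫|ψ|² dx.
Expand each integrand as polynomial × e^(−2αx²) and use ∫x^(2j)·e^(−2αx²) dx = (2j−1)!!/(4α)^j · √(π/(2α)), odd powers → 0; here √(π/(2α)) = 0.73471. Differentiate with the product rule, d/dx e^(−αx²) = −2αx·e^(−αx²).
State is unnormalized: ∫|ψ|² dx = 0.53793, and ∫ψ*·(−ħ² ψ'') dx = 3.4468, so ⟨p²⟩ = 3.4468 / 0.53793.
⟨p²⟩ = 6.4076.

6.41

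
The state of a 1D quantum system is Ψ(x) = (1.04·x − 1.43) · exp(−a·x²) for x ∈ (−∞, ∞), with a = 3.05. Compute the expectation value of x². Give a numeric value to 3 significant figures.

0.0888

⟨x²⟩ = ∫ x²·|Ψ|² dx / ∫|Ψ|² dx (integrals over the domain).
Expand each integrand as polynomial × e^(−2ax²) and use ∫x^(2j)·e^(−2ax²) dx = (2j−1)!!/(4a)^j · √(π/(2a)), odd powers → 0; here √(π/(2a)) = 0.71765.
State is unnormalized: ∫|Ψ|² dx = 1.5311, and ∫Ψ*·x²·Ψ dx = 0.13593, so ⟨x²⟩ = 0.13593 / 1.5311.
⟨x²⟩ = 0.088779.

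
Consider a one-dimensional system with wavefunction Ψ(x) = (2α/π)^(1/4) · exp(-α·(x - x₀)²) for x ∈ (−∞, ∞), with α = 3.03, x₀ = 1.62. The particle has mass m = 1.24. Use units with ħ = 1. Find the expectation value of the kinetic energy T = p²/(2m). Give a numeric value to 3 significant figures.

T = −(ħ²/2m) d²/dx², so ⟨T⟩ = −(ħ²/2m) ∫ Ψ*·Ψ'' dx; with m = 1.24.
Gaussian moments (u = x − x₀): ∫u^(2j)·e^(−2αu²) du = (2j−1)!!/(4α)^j · √(π/(2α)), odd powers integrate to 0; here √(π/(2α)) = 0.72001. Derivatives: d/dx e^(−αu²) = −2αu·e^(−αu²), d²/dx² e^(−αu²) = (4α²u² − 2α)·e^(−αu²).
⟨T⟩ = 1.2218.

1.22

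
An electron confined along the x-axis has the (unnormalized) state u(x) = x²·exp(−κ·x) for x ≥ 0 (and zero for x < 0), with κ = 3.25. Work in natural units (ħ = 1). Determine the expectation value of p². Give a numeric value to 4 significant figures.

p² u = −ħ² d²u/dx²; ⟨p²⟩ = −ħ² ∫ u*·u'' dx / ∫|u|² dx.
Differentiate x²·exp(−κ·x) with the product rule; every integrand then reduces to terms xʲ·e^(−2κx) on [0, ∞), with ∫₀^∞ xʲ·e^(−2κx) dx = j!/(2κ)^(j+1).
State is unnormalized: ∫|u|² dx = 0.0020684, and ∫u*·(−ħ² u'') dx = 0.0072827, so ⟨p²⟩ = 0.0072827 / 0.0020684.
⟨p²⟩ = 3.5208.

3.521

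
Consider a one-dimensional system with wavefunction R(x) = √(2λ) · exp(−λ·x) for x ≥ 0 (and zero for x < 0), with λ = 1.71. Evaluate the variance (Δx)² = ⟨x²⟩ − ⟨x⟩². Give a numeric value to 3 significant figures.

Compute ⟨x⟩ and ⟨x²⟩ separately, then (Δx)² = ⟨x²⟩ − ⟨x⟩².
Every integrand reduces to terms xʲ·e^(−2λx) on [0, ∞); use ∫₀^∞ xʲ·e^(−2λx) dx = j!/(2λ)^(j+1).
⟨x⟩ = 0.29240 and ⟨x²⟩ = 0.17099.
(Δx)² = 0.17099 − (0.29240)² = 0.085496.

0.0855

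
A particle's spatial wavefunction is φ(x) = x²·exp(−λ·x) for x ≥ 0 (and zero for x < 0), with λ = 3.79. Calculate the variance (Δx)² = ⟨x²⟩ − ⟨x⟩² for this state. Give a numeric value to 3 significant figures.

Compute ⟨x⟩ and ⟨x²⟩ separately, then (Δx)² = ⟨x²⟩ − ⟨x⟩².
Every integrand reduces to terms xʲ·e^(−2λx) on [0, ∞); use ∫₀^∞ xʲ·e^(−2λx) dx = j!/(2λ)^(j+1).
Normalization: ∫|φ|² dx = 0.00095910.
⟨x⟩ = 0.65963 and ⟨x²⟩ = 0.52214.
(Δx)² = 0.52214 − (0.65963)² = 0.087023.

0.0870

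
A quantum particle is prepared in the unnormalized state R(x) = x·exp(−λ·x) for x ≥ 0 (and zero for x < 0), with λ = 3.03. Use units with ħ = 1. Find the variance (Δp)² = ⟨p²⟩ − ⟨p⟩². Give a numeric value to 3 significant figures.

9.18

Compute ⟨p⟩ and ⟨p²⟩ separately; (Δp)² = ⟨p²⟩ − ⟨p⟩².
Differentiate x·exp(−λ·x) with the product rule; every integrand then reduces to terms xʲ·e^(−2λx) on [0, ∞), with ∫₀^∞ xʲ·e^(−2λx) dx = j!/(2λ)^(j+1).
Normalization: ∫|R|² dx = 0.0089869.
⟨p⟩ = 0.0000 and ⟨p²⟩ = 9.1809.
(Δp)² = 9.1809 − (0.0000)² = 9.1809.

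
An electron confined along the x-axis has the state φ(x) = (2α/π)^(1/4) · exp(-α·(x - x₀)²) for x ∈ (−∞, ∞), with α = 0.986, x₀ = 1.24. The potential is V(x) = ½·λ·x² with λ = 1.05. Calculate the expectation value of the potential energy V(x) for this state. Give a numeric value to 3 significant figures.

⟨V⟩ = ∫ V(x)·|φ|² dx.
Gaussian moments (u = x − x₀): ∫u^(2j)·e^(−2αu²) du = (2j−1)!!/(4α)^j · √(π/(2α)), odd powers integrate to 0; here √(π/(2α)) = 1.2622.
⟨V⟩ = 0.94035.

0.940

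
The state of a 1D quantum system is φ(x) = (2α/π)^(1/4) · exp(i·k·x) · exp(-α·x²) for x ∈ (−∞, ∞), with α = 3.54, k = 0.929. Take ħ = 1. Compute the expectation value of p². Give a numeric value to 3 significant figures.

p² φ = −ħ² d²φ/dx²; ⟨p²⟩ = −ħ² ∫ φ*·φ'' dx.
Gaussian moments: ∫x^(2j)·e^(−2αx²) dx = (2j−1)!!/(4α)^j · √(π/(2α)), odd powers integrate to 0; here √(π/(2α)) = 0.66613. Derivatives: φ′ = (ik − 2αx)·φ, φ″ = ((ik − 2αx)² − 2α)·φ; the odd-in-x pieces drop out.
⟨p²⟩ = 4.4030.

4.40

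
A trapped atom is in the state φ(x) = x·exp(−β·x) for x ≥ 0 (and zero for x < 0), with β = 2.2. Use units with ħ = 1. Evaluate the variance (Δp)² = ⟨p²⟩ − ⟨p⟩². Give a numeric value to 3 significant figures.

Compute ⟨p⟩ and ⟨p²⟩ separately; (Δp)² = ⟨p²⟩ − ⟨p⟩².
Differentiate x·exp(−β·x) with the product rule; every integrand then reduces to terms xʲ·e^(−2βx) on [0, ∞), with ∫₀^∞ xʲ·e^(−2βx) dx = j!/(2β)^(j+1).
Normalization: ∫|φ|² dx = 0.023479.
⟨p⟩ = 0.0000 and ⟨p²⟩ = 4.8400.
(Δp)² = 4.8400 − (0.0000)² = 4.8400.

4.84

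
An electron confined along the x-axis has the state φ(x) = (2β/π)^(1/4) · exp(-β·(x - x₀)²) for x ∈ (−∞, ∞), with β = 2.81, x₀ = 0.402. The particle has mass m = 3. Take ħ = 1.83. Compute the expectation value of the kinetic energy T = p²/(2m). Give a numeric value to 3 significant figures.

T = −(ħ²/2m) d²/dx², so ⟨T⟩ = −(ħ²/2m) ∫ φ*·φ'' dx; with m = 3.
Gaussian moments (u = x − x₀): ∫u^(2j)·e^(−2βu²) du = (2j−1)!!/(4β)^j · √(π/(2β)), odd powers integrate to 0; here √(π/(2β)) = 0.74766. Derivatives: d/dx e^(−βu²) = −2βu·e^(−βu²), d²/dx² e^(−βu²) = (4β²u² − 2β)·e^(−βu²).
⟨T⟩ = 1.5684.

1.57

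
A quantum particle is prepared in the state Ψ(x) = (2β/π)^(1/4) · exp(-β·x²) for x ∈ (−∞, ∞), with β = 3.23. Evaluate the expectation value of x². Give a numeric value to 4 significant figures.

⟨x²⟩ = ∫ x²·|Ψ|² dx (integrals over the domain).
Gaussian moments: ∫x^(2j)·e^(−2βx²) dx = (2j−1)!!/(4β)^j · √(π/(2β)), odd powers integrate to 0; here √(π/(2β)) = 0.69736.
⟨x²⟩ = 0.077399.

0.07740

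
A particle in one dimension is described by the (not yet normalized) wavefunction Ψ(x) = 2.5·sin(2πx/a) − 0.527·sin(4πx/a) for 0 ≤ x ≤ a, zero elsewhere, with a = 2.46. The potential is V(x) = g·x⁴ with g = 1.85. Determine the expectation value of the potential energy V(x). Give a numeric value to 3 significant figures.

⟨V⟩ = ∫ V(x)·|Ψ|² dx / ∫|Ψ|² dx.
On 0 ≤ x ≤ a (j ≠ l): ∫sin²(jπx/a) dx = a/2, ∫sin(jπx/a)·sin(lπx/a) dx = 0; diagonal moments ∫x·sin²(jπx/a) dx = a²/4, ∫x²·sin²(jπx/a) dx = a³·(1/6 − 1/(4j²π²)); cross terms ∫x·sin(jπx/a)·sin(lπx/a) dx = 0 for j + l even and −4jla²/(π²(j² − l²)²) for j + l odd, ∫x²·sin(jπx/a)·sin(lπx/a) dx = (−1)^(j+l)·4jla³/(π²(j² − l²)²); higher powers the same way via product-to-sum and parts.
State is unnormalized: ∫|Ψ|² dx = 8.0291, and ∫Ψ*·V(x)·Ψ dx = 79.522, so ⟨V⟩ = 79.522 / 8.0291.
⟨V⟩ = 9.9042.

9.90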